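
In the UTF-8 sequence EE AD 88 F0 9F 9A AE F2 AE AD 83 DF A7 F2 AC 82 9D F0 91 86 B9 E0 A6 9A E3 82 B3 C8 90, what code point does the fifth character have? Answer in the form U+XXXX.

Offset 0: leading byte 0xEE = 11101110 → 3-byte char #1 = EE AD 88.
Offset 3: leading byte 0xF0 = 11110000 → 4-byte char #2 = F0 9F 9A AE.
Offset 7: leading byte 0xF2 = 11110010 → 4-byte char #3 = F2 AE AD 83.
Offset 11: leading byte 0xDF = 11011111 → 2-byte char #4 = DF A7.
Offset 13: leading byte 0xF2 = 11110010 → 4-byte char #5 = F2 AC 82 9D.
Leading byte 0xF2 = 11110010 matches 11110xxx → 4-byte sequence.
Byte 1: 0xF2 = 11110010, payload 010 (3 bits).
Byte 2: 0xAC = 10101100 (10xxxxxx ✓), payload 101100.
Byte 3: 0x82 = 10000010 (10xxxxxx ✓), payload 000010.
Byte 4: 0x9D = 10011101 (10xxxxxx ✓), payload 011101.
Concatenate: 010101100000010011101 = 0xAC09D (21 bits → U+AC09D).

U+AC09D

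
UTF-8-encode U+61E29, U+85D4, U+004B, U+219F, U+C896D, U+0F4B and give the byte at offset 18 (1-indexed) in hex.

1-indexed offset 18 is 0-indexed offset 17.
U+61E29 → 4-byte form F1 A1 B8 A9 at offsets 0–3.
U+85D4 → 3-byte form E8 97 94 at offsets 4–6.
U+004B → 1-byte form 4B at offsets 7–7.
U+219F → 3-byte form E2 86 9F at offsets 8–10.
U+C896D → 4-byte form F3 88 A5 AD at offsets 11–14.
U+0F4B → 3-byte form E0 BD 8B at offsets 15–17.
Offset 17 falls in char 6's range; it's byte 3 of E0 BD 8B = 0x8B.

0x8B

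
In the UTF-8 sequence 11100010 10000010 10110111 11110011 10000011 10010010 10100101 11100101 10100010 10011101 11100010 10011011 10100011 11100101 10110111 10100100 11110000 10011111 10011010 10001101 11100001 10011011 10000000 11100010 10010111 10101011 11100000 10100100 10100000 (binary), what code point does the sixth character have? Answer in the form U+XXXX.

Offset 0: leading byte 0xE2 = 11100010 → 3-byte char #1 = E2 82 B7.
Offset 3: leading byte 0xF3 = 11110011 → 4-byte char #2 = F3 83 92 A5.
Offset 7: leading byte 0xE5 = 11100101 → 3-byte char #3 = E5 A2 9D.
Offset 10: leading byte 0xE2 = 11100010 → 3-byte char #4 = E2 9B A3.
Offset 13: leading byte 0xE5 = 11100101 → 3-byte char #5 = E5 B7 A4.
Offset 16: leading byte 0xF0 = 11110000 → 4-byte char #6 = F0 9F 9A 8D.
Leading byte 0xF0 = 11110000 matches 11110xxx → 4-byte sequence.
Byte 1: 0xF0 = 11110000, payload 000 (3 bits).
Byte 2: 0x9F = 10011111 (10xxxxxx ✓), payload 011111.
Byte 3: 0x9A = 10011010 (10xxxxxx ✓), payload 011010.
Byte 4: 0x8D = 10001101 (10xxxxxx ✓), payload 001101.
Concatenate: 000011111011010001101 = 0x1F68D (21 bits → U+1F68D).

U+1F68D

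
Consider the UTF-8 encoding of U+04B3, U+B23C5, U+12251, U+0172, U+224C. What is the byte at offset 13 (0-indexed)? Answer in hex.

U+04B3 → 2-byte form D2 B3 at offsets 0–1.
U+B23C5 → 4-byte form F2 B2 8F 85 at offsets 2–5.
U+12251 → 4-byte form F0 92 89 91 at offsets 6–9.
U+0172 → 2-byte form C5 B2 at offsets 10–11.
U+224C → 3-byte form E2 89 8C at offsets 12–14.
Offset 13 falls in char 5's range; it's byte 2 of E2 89 8C = 0x89.

0x89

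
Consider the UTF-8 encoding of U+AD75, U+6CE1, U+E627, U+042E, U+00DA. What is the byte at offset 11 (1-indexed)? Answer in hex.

0xAE

1-indexed offset 11 is 0-indexed offset 10.
U+AD75 → 3-byte form EA B5 B5 at offsets 0–2.
U+6CE1 → 3-byte form E6 B3 A1 at offsets 3–5.
U+E627 → 3-byte form EE 98 A7 at offsets 6–8.
U+042E → 2-byte form D0 AE at offsets 9–10.
Offset 10 falls in char 4's range; it's byte 2 of D0 AE = 0xAE.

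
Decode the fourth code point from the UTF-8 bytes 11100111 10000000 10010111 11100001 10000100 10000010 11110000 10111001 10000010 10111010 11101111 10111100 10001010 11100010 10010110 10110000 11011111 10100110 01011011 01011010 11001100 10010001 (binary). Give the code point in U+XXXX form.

Offset 0: leading byte 0xE7 = 11100111 → 3-byte char #1 = E7 80 97.
Offset 3: leading byte 0xE1 = 11100001 → 3-byte char #2 = E1 84 82.
Offset 6: leading byte 0xF0 = 11110000 → 4-byte char #3 = F0 B9 82 BA.
Offset 10: leading byte 0xEF = 11101111 → 3-byte char #4 = EF BC 8A.
Leading byte 0xEF = 11101111 matches 1110xxxx → 3-byte sequence.
Byte 1: 0xEF = 11101111, payload 1111 (4 bits).
Byte 2: 0xBC = 10111100 (10xxxxxx ✓), payload 111100.
Byte 3: 0x8A = 10001010 (10xxxxxx ✓), payload 001010.
Concatenate: 1111111100001010 = 0xFF0A (16 bits → U+FF0A).

U+FF0A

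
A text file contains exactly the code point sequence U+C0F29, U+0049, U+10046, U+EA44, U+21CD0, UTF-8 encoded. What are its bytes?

U+C0F29: 4-byte form → F3 80 BC A9.
U+0049: 1-byte form → 49.
U+10046: 4-byte form → F0 90 81 86.
U+EA44: 3-byte form → EE A9 84.
U+21CD0: 4-byte form → F0 A1 B3 90.
Concatenated (16 bytes): F3 80 BC A9 49 F0 90 81 86 EE A9 84 F0 A1 B3 90.

F3 80 BC A9 49 F0 90 81 86 EE A9 84 F0 A1 B3 90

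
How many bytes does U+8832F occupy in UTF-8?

U+8832F = 0x8832F. UTF-8 uses 1 byte below 0x80, 2 below 0x800, 3 below 0x10000, 4 up to 0x10FFFF. 0x8832F is in U+10000–U+10FFFF → 4 bytes.

4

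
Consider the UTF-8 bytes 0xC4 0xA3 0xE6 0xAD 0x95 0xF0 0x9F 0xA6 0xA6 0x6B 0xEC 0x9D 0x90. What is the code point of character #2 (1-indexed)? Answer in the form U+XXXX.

Offset 0: leading byte 0xC4 = 11000100 → 2-byte char #1 = C4 A3.
Offset 2: leading byte 0xE6 = 11100110 → 3-byte char #2 = E6 AD 95.
Leading byte 0xE6 = 11100110 matches 1110xxxx → 3-byte sequence.
Byte 1: 0xE6 = 11100110, payload 0110 (4 bits).
Byte 2: 0xAD = 10101101 (10xxxxxx ✓), payload 101101.
Byte 3: 0x95 = 10010101 (10xxxxxx ✓), payload 010101.
Concatenate: 0110101101010101 = 0x6B55 (16 bits → U+6B55).

U+6B55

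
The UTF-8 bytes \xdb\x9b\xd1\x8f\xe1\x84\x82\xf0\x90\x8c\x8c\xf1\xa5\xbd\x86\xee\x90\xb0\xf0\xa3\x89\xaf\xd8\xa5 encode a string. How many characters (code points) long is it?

8

Byte at offset 0: 0xDB = 11011011 → 2-byte char (#1). Advance 2.
Byte at offset 2: 0xD1 = 11010001 → 2-byte char (#2). Advance 2.
Byte at offset 4: 0xE1 = 11100001 → 3-byte char (#3). Advance 3.
Byte at offset 7: 0xF0 = 11110000 → 4-byte char (#4). Advance 4.
Byte at offset 11: 0xF1 = 11110001 → 4-byte char (#5). Advance 4.
Byte at offset 15: 0xEE = 11101110 → 3-byte char (#6). Advance 3.
Byte at offset 18: 0xF0 = 11110000 → 4-byte char (#7). Advance 4.
Byte at offset 22: 0xD8 = 11011000 → 2-byte char (#8). Advance 2.
Reached end at offset 24 after 8 code points.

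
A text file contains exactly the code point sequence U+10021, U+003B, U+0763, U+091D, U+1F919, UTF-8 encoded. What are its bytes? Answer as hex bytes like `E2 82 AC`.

U+10021: 4-byte form → F0 90 80 A1.
U+003B: 1-byte form → 3B.
U+0763: 2-byte form → DD A3.
U+091D: 3-byte form → E0 A4 9D.
U+1F919: 4-byte form → F0 9F A4 99.
Concatenated (14 bytes): F0 90 80 A1 3B DD A3 E0 A4 9D F0 9F A4 99.

F0 90 80 A1 3B DD A3 E0 A4 9D F0 9F A4 99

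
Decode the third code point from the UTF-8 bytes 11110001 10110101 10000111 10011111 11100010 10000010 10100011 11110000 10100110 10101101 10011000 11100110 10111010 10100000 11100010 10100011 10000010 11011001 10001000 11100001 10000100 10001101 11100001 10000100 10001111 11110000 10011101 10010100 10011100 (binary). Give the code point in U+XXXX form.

U+26B58

Offset 0: leading byte 0xF1 = 11110001 → 4-byte char #1 = F1 B5 87 9F.
Offset 4: leading byte 0xE2 = 11100010 → 3-byte char #2 = E2 82 A3.
Offset 7: leading byte 0xF0 = 11110000 → 4-byte char #3 = F0 A6 AD 98.
Leading byte 0xF0 = 11110000 matches 11110xxx → 4-byte sequence.
Byte 1: 0xF0 = 11110000, payload 000 (3 bits).
Byte 2: 0xA6 = 10100110 (10xxxxxx ✓), payload 100110.
Byte 3: 0xAD = 10101101 (10xxxxxx ✓), payload 101101.
Byte 4: 0x98 = 10011000 (10xxxxxx ✓), payload 011000.
Concatenate: 000100110101101011000 = 0x26B58 (21 bits → U+26B58).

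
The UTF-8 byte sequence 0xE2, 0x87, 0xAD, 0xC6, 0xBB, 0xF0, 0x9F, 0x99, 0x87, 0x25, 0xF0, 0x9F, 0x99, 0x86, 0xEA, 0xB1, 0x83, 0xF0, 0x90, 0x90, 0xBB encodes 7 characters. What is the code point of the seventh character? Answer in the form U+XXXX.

U+1043B

Offset 0: leading byte 0xE2 = 11100010 → 3-byte char #1 = E2 87 AD.
Offset 3: leading byte 0xC6 = 11000110 → 2-byte char #2 = C6 BB.
Offset 5: leading byte 0xF0 = 11110000 → 4-byte char #3 = F0 9F 99 87.
Offset 9: leading byte 0x25 = 00100101 → 1-byte char #4 = 25.
Offset 10: leading byte 0xF0 = 11110000 → 4-byte char #5 = F0 9F 99 86.
Offset 14: leading byte 0xEA = 11101010 → 3-byte char #6 = EA B1 83.
Offset 17: leading byte 0xF0 = 11110000 → 4-byte char #7 = F0 90 90 BB.
Leading byte 0xF0 = 11110000 matches 11110xxx → 4-byte sequence.
Byte 1: 0xF0 = 11110000, payload 000 (3 bits).
Byte 2: 0x90 = 10010000 (10xxxxxx ✓), payload 010000.
Byte 3: 0x90 = 10010000 (10xxxxxx ✓), payload 010000.
Byte 4: 0xBB = 10111011 (10xxxxxx ✓), payload 111011.
Concatenate: 000010000010000111011 = 0x1043B (21 bits → U+1043B).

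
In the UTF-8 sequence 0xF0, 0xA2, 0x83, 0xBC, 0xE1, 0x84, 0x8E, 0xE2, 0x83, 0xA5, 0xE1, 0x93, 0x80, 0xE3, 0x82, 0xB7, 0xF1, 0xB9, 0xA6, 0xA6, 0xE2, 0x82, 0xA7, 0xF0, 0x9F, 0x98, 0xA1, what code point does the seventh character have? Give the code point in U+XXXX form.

Offset 0: leading byte 0xF0 = 11110000 → 4-byte char #1 = F0 A2 83 BC.
Offset 4: leading byte 0xE1 = 11100001 → 3-byte char #2 = E1 84 8E.
Offset 7: leading byte 0xE2 = 11100010 → 3-byte char #3 = E2 83 A5.
Offset 10: leading byte 0xE1 = 11100001 → 3-byte char #4 = E1 93 80.
Offset 13: leading byte 0xE3 = 11100011 → 3-byte char #5 = E3 82 B7.
Offset 16: leading byte 0xF1 = 11110001 → 4-byte char #6 = F1 B9 A6 A6.
Offset 20: leading byte 0xE2 = 11100010 → 3-byte char #7 = E2 82 A7.
Leading byte 0xE2 = 11100010 matches 1110xxxx → 3-byte sequence.
Byte 1: 0xE2 = 11100010, payload 0010 (4 bits).
Byte 2: 0x82 = 10000010 (10xxxxxx ✓), payload 000010.
Byte 3: 0xA7 = 10100111 (10xxxxxx ✓), payload 100111.
Concatenate: 0010000010100111 = 0x20A7 (16 bits → U+20A7).

U+20A7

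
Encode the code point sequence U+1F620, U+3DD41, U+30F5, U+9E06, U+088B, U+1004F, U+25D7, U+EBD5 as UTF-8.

U+1F620: 4-byte form → F0 9F 98 A0.
U+3DD41: 4-byte form → F0 BD B5 81.
U+30F5: 3-byte form → E3 83 B5.
U+9E06: 3-byte form → E9 B8 86.
U+088B: 3-byte form → E0 A2 8B.
U+1004F: 4-byte form → F0 90 81 8F.
U+25D7: 3-byte form → E2 97 97.
U+EBD5: 3-byte form → EE AF 95.
Concatenated (27 bytes): F0 9F 98 A0 F0 BD B5 81 E3 83 B5 E9 B8 86 E0 A2 8B F0 90 81 8F E2 97 97 EE AF 95.

F0 9F 98 A0 F0 BD B5 81 E3 83 B5 E9 B8 86 E0 A2 8B F0 90 81 8F E2 97 97 EE AF 95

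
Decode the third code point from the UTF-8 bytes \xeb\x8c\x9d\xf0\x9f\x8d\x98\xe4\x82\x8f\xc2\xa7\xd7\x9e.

U+408F

Offset 0: leading byte 0xEB = 11101011 → 3-byte char #1 = EB 8C 9D.
Offset 3: leading byte 0xF0 = 11110000 → 4-byte char #2 = F0 9F 8D 98.
Offset 7: leading byte 0xE4 = 11100100 → 3-byte char #3 = E4 82 8F.
Leading byte 0xE4 = 11100100 matches 1110xxxx → 3-byte sequence.
Byte 1: 0xE4 = 11100100, payload 0100 (4 bits).
Byte 2: 0x82 = 10000010 (10xxxxxx ✓), payload 000010.
Byte 3: 0x8F = 10001111 (10xxxxxx ✓), payload 001111.
Concatenate: 0100000010001111 = 0x408F (16 bits → U+408F).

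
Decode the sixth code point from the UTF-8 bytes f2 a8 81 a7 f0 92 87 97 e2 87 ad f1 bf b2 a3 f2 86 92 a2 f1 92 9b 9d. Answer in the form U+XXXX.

Offset 0: leading byte 0xF2 = 11110010 → 4-byte char #1 = F2 A8 81 A7.
Offset 4: leading byte 0xF0 = 11110000 → 4-byte char #2 = F0 92 87 97.
Offset 8: leading byte 0xE2 = 11100010 → 3-byte char #3 = E2 87 AD.
Offset 11: leading byte 0xF1 = 11110001 → 4-byte char #4 = F1 BF B2 A3.
Offset 15: leading byte 0xF2 = 11110010 → 4-byte char #5 = F2 86 92 A2.
Offset 19: leading byte 0xF1 = 11110001 → 4-byte char #6 = F1 92 9B 9D.
Leading byte 0xF1 = 11110001 matches 11110xxx → 4-byte sequence.
Byte 1: 0xF1 = 11110001, payload 001 (3 bits).
Byte 2: 0x92 = 10010010 (10xxxxxx ✓), payload 010010.
Byte 3: 0x9B = 10011011 (10xxxxxx ✓), payload 011011.
Byte 4: 0x9D = 10011101 (10xxxxxx ✓), payload 011101.
Concatenate: 001010010011011011101 = 0x526DD (21 bits → U+526DD).

U+526DD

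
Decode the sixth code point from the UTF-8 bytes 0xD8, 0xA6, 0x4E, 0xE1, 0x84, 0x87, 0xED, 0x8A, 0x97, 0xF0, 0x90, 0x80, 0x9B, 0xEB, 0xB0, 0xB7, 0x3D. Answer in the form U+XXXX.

U+BC37

Offset 0: leading byte 0xD8 = 11011000 → 2-byte char #1 = D8 A6.
Offset 2: leading byte 0x4E = 01001110 → 1-byte char #2 = 4E.
Offset 3: leading byte 0xE1 = 11100001 → 3-byte char #3 = E1 84 87.
Offset 6: leading byte 0xED = 11101101 → 3-byte char #4 = ED 8A 97.
Offset 9: leading byte 0xF0 = 11110000 → 4-byte char #5 = F0 90 80 9B.
Offset 13: leading byte 0xEB = 11101011 → 3-byte char #6 = EB B0 B7.
Leading byte 0xEB = 11101011 matches 1110xxxx → 3-byte sequence.
Byte 1: 0xEB = 11101011, payload 1011 (4 bits).
Byte 2: 0xB0 = 10110000 (10xxxxxx ✓), payload 110000.
Byte 3: 0xB7 = 10110111 (10xxxxxx ✓), payload 110111.
Concatenate: 1011110000110111 = 0xBC37 (16 bits → U+BC37).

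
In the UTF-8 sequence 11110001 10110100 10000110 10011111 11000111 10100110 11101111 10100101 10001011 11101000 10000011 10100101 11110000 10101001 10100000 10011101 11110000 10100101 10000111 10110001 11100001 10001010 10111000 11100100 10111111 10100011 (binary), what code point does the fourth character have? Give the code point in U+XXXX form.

Offset 0: leading byte 0xF1 = 11110001 → 4-byte char #1 = F1 B4 86 9F.
Offset 4: leading byte 0xC7 = 11000111 → 2-byte char #2 = C7 A6.
Offset 6: leading byte 0xEF = 11101111 → 3-byte char #3 = EF A5 8B.
Offset 9: leading byte 0xE8 = 11101000 → 3-byte char #4 = E8 83 A5.
Leading byte 0xE8 = 11101000 matches 1110xxxx → 3-byte sequence.
Byte 1: 0xE8 = 11101000, payload 1000 (4 bits).
Byte 2: 0x83 = 10000011 (10xxxxxx ✓), payload 000011.
Byte 3: 0xA5 = 10100101 (10xxxxxx ✓), payload 100101.
Concatenate: 1000000011100101 = 0x80E5 (16 bits → U+80E5).

U+80E5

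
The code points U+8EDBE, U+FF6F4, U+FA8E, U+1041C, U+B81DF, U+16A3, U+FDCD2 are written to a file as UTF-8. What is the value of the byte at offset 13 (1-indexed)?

1-indexed offset 13 is 0-indexed offset 12.
U+8EDBE → 4-byte form F2 8E B6 BE at offsets 0–3.
U+FF6F4 → 4-byte form F3 BF 9B B4 at offsets 4–7.
U+FA8E → 3-byte form EF AA 8E at offsets 8–10.
U+1041C → 4-byte form F0 90 90 9C at offsets 11–14.
Offset 12 falls in char 4's range; it's byte 2 of F0 90 90 9C = 0x90.

0x90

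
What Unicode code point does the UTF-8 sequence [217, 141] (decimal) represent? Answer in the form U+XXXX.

Leading byte 0xD9 = 11011001 matches 110xxxxx → 2-byte sequence.
Byte 1: 0xD9 = 11011001, payload 11001 (5 bits).
Byte 2: 0x8D = 10001101 (10xxxxxx ✓), payload 001101.
Concatenate: 11001001101 = 0x64D (11 bits → U+064D).

U+064D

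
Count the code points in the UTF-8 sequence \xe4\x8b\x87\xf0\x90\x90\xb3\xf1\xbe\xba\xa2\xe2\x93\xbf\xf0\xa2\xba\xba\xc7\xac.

6

Byte at offset 0: 0xE4 = 11100100 → 3-byte char (#1). Advance 3.
Byte at offset 3: 0xF0 = 11110000 → 4-byte char (#2). Advance 4.
Byte at offset 7: 0xF1 = 11110001 → 4-byte char (#3). Advance 4.
Byte at offset 11: 0xE2 = 11100010 → 3-byte char (#4). Advance 3.
Byte at offset 14: 0xF0 = 11110000 → 4-byte char (#5). Advance 4.
Byte at offset 18: 0xC7 = 11000111 → 2-byte char (#6). Advance 2.
Reached end at offset 20 after 6 code points.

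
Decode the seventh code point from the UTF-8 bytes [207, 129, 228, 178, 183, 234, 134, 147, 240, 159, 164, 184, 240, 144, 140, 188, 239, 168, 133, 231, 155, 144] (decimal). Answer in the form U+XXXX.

U+76D0

Offset 0: leading byte 0xCF = 11001111 → 2-byte char #1 = CF 81.
Offset 2: leading byte 0xE4 = 11100100 → 3-byte char #2 = E4 B2 B7.
Offset 5: leading byte 0xEA = 11101010 → 3-byte char #3 = EA 86 93.
Offset 8: leading byte 0xF0 = 11110000 → 4-byte char #4 = F0 9F A4 B8.
Offset 12: leading byte 0xF0 = 11110000 → 4-byte char #5 = F0 90 8C BC.
Offset 16: leading byte 0xEF = 11101111 → 3-byte char #6 = EF A8 85.
Offset 19: leading byte 0xE7 = 11100111 → 3-byte char #7 = E7 9B 90.
Leading byte 0xE7 = 11100111 matches 1110xxxx → 3-byte sequence.
Byte 1: 0xE7 = 11100111, payload 0111 (4 bits).
Byte 2: 0x9B = 10011011 (10xxxxxx ✓), payload 011011.
Byte 3: 0x90 = 10010000 (10xxxxxx ✓), payload 010000.
Concatenate: 0111011011010000 = 0x76D0 (16 bits → U+76D0).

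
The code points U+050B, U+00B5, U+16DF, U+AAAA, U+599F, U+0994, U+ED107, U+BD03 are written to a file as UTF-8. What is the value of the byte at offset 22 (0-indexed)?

0x83

U+050B → 2-byte form D4 8B at offsets 0–1.
U+00B5 → 2-byte form C2 B5 at offsets 2–3.
U+16DF → 3-byte form E1 9B 9F at offsets 4–6.
U+AAAA → 3-byte form EA AA AA at offsets 7–9.
U+599F → 3-byte form E5 A6 9F at offsets 10–12.
U+0994 → 3-byte form E0 A6 94 at offsets 13–15.
U+ED107 → 4-byte form F3 AD 84 87 at offsets 16–19.
U+BD03 → 3-byte form EB B4 83 at offsets 20–22.
Offset 22 falls in char 8's range; it's byte 3 of EB B4 83 = 0x83.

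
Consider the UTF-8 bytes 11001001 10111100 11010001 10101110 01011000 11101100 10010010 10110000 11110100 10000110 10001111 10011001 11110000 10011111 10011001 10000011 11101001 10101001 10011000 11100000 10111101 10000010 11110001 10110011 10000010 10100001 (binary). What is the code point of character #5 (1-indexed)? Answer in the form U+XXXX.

Offset 0: leading byte 0xC9 = 11001001 → 2-byte char #1 = C9 BC.
Offset 2: leading byte 0xD1 = 11010001 → 2-byte char #2 = D1 AE.
Offset 4: leading byte 0x58 = 01011000 → 1-byte char #3 = 58.
Offset 5: leading byte 0xEC = 11101100 → 3-byte char #4 = EC 92 B0.
Offset 8: leading byte 0xF4 = 11110100 → 4-byte char #5 = F4 86 8F 99.
Leading byte 0xF4 = 11110100 matches 11110xxx → 4-byte sequence.
Byte 1: 0xF4 = 11110100, payload 100 (3 bits).
Byte 2: 0x86 = 10000110 (10xxxxxx ✓), payload 000110.
Byte 3: 0x8F = 10001111 (10xxxxxx ✓), payload 001111.
Byte 4: 0x99 = 10011001 (10xxxxxx ✓), payload 011001.
Concatenate: 100000110001111011001 = 0x1063D9 (21 bits → U+1063D9).

U+1063D9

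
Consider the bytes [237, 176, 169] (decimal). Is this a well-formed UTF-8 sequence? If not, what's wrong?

invalid (encodes a surrogate (U+D800–U+DFFF))

Structurally a 3-byte sequence; payload = 0xDC29.
But 0xDC29 is in U+D800–U+DFFF, the surrogate range. Surrogates are not Unicode scalar values and are forbidden in UTF-8.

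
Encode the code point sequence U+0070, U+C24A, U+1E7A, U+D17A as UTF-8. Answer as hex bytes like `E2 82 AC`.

70 EC 89 8A E1 B9 BA ED 85 BA

U+0070: 1-byte form → 70.
U+C24A: 3-byte form → EC 89 8A.
U+1E7A: 3-byte form → E1 B9 BA.
U+D17A: 3-byte form → ED 85 BA.
Concatenated (10 bytes): 70 EC 89 8A E1 B9 BA ED 85 BA.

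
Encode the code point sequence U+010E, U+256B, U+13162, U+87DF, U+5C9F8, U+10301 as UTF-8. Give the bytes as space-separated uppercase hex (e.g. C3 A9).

C4 8E E2 95 AB F0 93 85 A2 E8 9F 9F F1 9C A7 B8 F0 90 8C 81

U+010E: 2-byte form → C4 8E.
U+256B: 3-byte form → E2 95 AB.
U+13162: 4-byte form → F0 93 85 A2.
U+87DF: 3-byte form → E8 9F 9F.
U+5C9F8: 4-byte form → F1 9C A7 B8.
U+10301: 4-byte form → F0 90 8C 81.
Concatenated (20 bytes): C4 8E E2 95 AB F0 93 85 A2 E8 9F 9F F1 9C A7 B8 F0 90 8C 81.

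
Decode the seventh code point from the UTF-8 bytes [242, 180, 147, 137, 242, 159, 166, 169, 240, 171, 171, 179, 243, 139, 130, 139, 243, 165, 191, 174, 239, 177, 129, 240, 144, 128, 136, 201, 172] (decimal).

Offset 0: leading byte 0xF2 = 11110010 → 4-byte char #1 = F2 B4 93 89.
Offset 4: leading byte 0xF2 = 11110010 → 4-byte char #2 = F2 9F A6 A9.
Offset 8: leading byte 0xF0 = 11110000 → 4-byte char #3 = F0 AB AB B3.
Offset 12: leading byte 0xF3 = 11110011 → 4-byte char #4 = F3 8B 82 8B.
Offset 16: leading byte 0xF3 = 11110011 → 4-byte char #5 = F3 A5 BF AE.
Offset 20: leading byte 0xEF = 11101111 → 3-byte char #6 = EF B1 81.
Offset 23: leading byte 0xF0 = 11110000 → 4-byte char #7 = F0 90 80 88.
Leading byte 0xF0 = 11110000 matches 11110xxx → 4-byte sequence.
Byte 1: 0xF0 = 11110000, payload 000 (3 bits).
Byte 2: 0x90 = 10010000 (10xxxxxx ✓), payload 010000.
Byte 3: 0x80 = 10000000 (10xxxxxx ✓), payload 000000.
Byte 4: 0x88 = 10001000 (10xxxxxx ✓), payload 001000.
Concatenate: 000010000000000001000 = 0x10008 (21 bits → U+10008).

U+10008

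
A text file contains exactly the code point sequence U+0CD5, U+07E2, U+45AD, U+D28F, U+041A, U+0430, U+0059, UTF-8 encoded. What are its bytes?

U+0CD5: 3-byte form → E0 B3 95.
U+07E2: 2-byte form → DF A2.
U+45AD: 3-byte form → E4 96 AD.
U+D28F: 3-byte form → ED 8A 8F.
U+041A: 2-byte form → D0 9A.
U+0430: 2-byte form → D0 B0.
U+0059: 1-byte form → 59.
Concatenated (16 bytes): E0 B3 95 DF A2 E4 96 AD ED 8A 8F D0 9A D0 B0 59.

E0 B3 95 DF A2 E4 96 AD ED 8A 8F D0 9A D0 B0 59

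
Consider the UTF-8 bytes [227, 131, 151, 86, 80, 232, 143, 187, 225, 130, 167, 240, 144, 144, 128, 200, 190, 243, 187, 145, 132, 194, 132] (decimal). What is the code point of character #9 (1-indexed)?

Offset 0: leading byte 0xE3 = 11100011 → 3-byte char #1 = E3 83 97.
Offset 3: leading byte 0x56 = 01010110 → 1-byte char #2 = 56.
Offset 4: leading byte 0x50 = 01010000 → 1-byte char #3 = 50.
Offset 5: leading byte 0xE8 = 11101000 → 3-byte char #4 = E8 8F BB.
Offset 8: leading byte 0xE1 = 11100001 → 3-byte char #5 = E1 82 A7.
Offset 11: leading byte 0xF0 = 11110000 → 4-byte char #6 = F0 90 90 80.
Offset 15: leading byte 0xC8 = 11001000 → 2-byte char #7 = C8 BE.
Offset 17: leading byte 0xF3 = 11110011 → 4-byte char #8 = F3 BB 91 84.
Offset 21: leading byte 0xC2 = 11000010 → 2-byte char #9 = C2 84.
Leading byte 0xC2 = 11000010 matches 110xxxxx → 2-byte sequence.
Byte 1: 0xC2 = 11000010, payload 00010 (5 bits).
Byte 2: 0x84 = 10000100 (10xxxxxx ✓), payload 000100.
Concatenate: 00010000100 = 0x84 (11 bits → U+0084).

U+0084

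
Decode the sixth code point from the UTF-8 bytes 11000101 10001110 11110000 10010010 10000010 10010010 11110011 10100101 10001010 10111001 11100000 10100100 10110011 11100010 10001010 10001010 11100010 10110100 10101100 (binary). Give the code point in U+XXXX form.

Offset 0: leading byte 0xC5 = 11000101 → 2-byte char #1 = C5 8E.
Offset 2: leading byte 0xF0 = 11110000 → 4-byte char #2 = F0 92 82 92.
Offset 6: leading byte 0xF3 = 11110011 → 4-byte char #3 = F3 A5 8A B9.
Offset 10: leading byte 0xE0 = 11100000 → 3-byte char #4 = E0 A4 B3.
Offset 13: leading byte 0xE2 = 11100010 → 3-byte char #5 = E2 8A 8A.
Offset 16: leading byte 0xE2 = 11100010 → 3-byte char #6 = E2 B4 AC.
Leading byte 0xE2 = 11100010 matches 1110xxxx → 3-byte sequence.
Byte 1: 0xE2 = 11100010, payload 0010 (4 bits).
Byte 2: 0xB4 = 10110100 (10xxxxxx ✓), payload 110100.
Byte 3: 0xAC = 10101100 (10xxxxxx ✓), payload 101100.
Concatenate: 0010110100101100 = 0x2D2C (16 bits → U+2D2C).

U+2D2C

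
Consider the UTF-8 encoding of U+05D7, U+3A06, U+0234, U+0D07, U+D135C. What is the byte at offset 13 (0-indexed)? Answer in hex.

U+05D7 → 2-byte form D7 97 at offsets 0–1.
U+3A06 → 3-byte form E3 A8 86 at offsets 2–4.
U+0234 → 2-byte form C8 B4 at offsets 5–6.
U+0D07 → 3-byte form E0 B4 87 at offsets 7–9.
U+D135C → 4-byte form F3 91 8D 9C at offsets 10–13.
Offset 13 falls in char 5's range; it's byte 4 of F3 91 8D 9C = 0x9C.

0x9C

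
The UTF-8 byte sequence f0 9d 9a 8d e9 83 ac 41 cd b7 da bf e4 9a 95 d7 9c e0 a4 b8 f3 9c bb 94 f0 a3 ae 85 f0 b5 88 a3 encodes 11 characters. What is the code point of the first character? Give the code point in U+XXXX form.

U+1D68D

Offset 0: leading byte 0xF0 = 11110000 → 4-byte char #1 = F0 9D 9A 8D.
Leading byte 0xF0 = 11110000 matches 11110xxx → 4-byte sequence.
Byte 1: 0xF0 = 11110000, payload 000 (3 bits).
Byte 2: 0x9D = 10011101 (10xxxxxx ✓), payload 011101.
Byte 3: 0x9A = 10011010 (10xxxxxx ✓), payload 011010.
Byte 4: 0x8D = 10001101 (10xxxxxx ✓), payload 001101.
Concatenate: 000011101011010001101 = 0x1D68D (21 bits → U+1D68D).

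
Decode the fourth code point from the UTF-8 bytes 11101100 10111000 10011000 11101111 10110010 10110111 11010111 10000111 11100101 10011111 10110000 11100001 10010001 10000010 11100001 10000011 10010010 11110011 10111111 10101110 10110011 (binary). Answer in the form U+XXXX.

Offset 0: leading byte 0xEC = 11101100 → 3-byte char #1 = EC B8 98.
Offset 3: leading byte 0xEF = 11101111 → 3-byte char #2 = EF B2 B7.
Offset 6: leading byte 0xD7 = 11010111 → 2-byte char #3 = D7 87.
Offset 8: leading byte 0xE5 = 11100101 → 3-byte char #4 = E5 9F B0.
Leading byte 0xE5 = 11100101 matches 1110xxxx → 3-byte sequence.
Byte 1: 0xE5 = 11100101, payload 0101 (4 bits).
Byte 2: 0x9F = 10011111 (10xxxxxx ✓), payload 011111.
Byte 3: 0xB0 = 10110000 (10xxxxxx ✓), payload 110000.
Concatenate: 0101011111110000 = 0x57F0 (16 bits → U+57F0).

U+57F0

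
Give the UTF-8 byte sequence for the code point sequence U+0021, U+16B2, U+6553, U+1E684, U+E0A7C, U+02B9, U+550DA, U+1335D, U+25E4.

21 E1 9A B2 E6 95 93 F0 9E 9A 84 F3 A0 A9 BC CA B9 F1 95 83 9A F0 93 8D 9D E2 97 A4

U+0021: 1-byte form → 21.
U+16B2: 3-byte form → E1 9A B2.
U+6553: 3-byte form → E6 95 93.
U+1E684: 4-byte form → F0 9E 9A 84.
U+E0A7C: 4-byte form → F3 A0 A9 BC.
U+02B9: 2-byte form → CA B9.
U+550DA: 4-byte form → F1 95 83 9A.
U+1335D: 4-byte form → F0 93 8D 9D.
U+25E4: 3-byte form → E2 97 A4.
Concatenated (28 bytes): 21 E1 9A B2 E6 95 93 F0 9E 9A 84 F3 A0 A9 BC CA B9 F1 95 83 9A F0 93 8D 9D E2 97 A4.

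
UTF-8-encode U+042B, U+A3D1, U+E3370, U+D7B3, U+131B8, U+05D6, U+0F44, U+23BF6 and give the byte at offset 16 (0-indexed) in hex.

U+042B → 2-byte form D0 AB at offsets 0–1.
U+A3D1 → 3-byte form EA 8F 91 at offsets 2–4.
U+E3370 → 4-byte form F3 A3 8D B0 at offsets 5–8.
U+D7B3 → 3-byte form ED 9E B3 at offsets 9–11.
U+131B8 → 4-byte form F0 93 86 B8 at offsets 12–15.
U+05D6 → 2-byte form D7 96 at offsets 16–17.
Offset 16 falls in char 6's range; it's byte 1 of D7 96 = 0xD7.

0xD7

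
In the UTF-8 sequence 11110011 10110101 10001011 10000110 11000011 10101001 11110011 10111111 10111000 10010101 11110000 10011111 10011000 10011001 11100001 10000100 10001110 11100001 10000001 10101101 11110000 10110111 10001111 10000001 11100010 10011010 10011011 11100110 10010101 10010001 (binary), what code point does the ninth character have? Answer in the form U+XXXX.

U+6551

Offset 0: leading byte 0xF3 = 11110011 → 4-byte char #1 = F3 B5 8B 86.
Offset 4: leading byte 0xC3 = 11000011 → 2-byte char #2 = C3 A9.
Offset 6: leading byte 0xF3 = 11110011 → 4-byte char #3 = F3 BF B8 95.
Offset 10: leading byte 0xF0 = 11110000 → 4-byte char #4 = F0 9F 98 99.
Offset 14: leading byte 0xE1 = 11100001 → 3-byte char #5 = E1 84 8E.
Offset 17: leading byte 0xE1 = 11100001 → 3-byte char #6 = E1 81 AD.
Offset 20: leading byte 0xF0 = 11110000 → 4-byte char #7 = F0 B7 8F 81.
Offset 24: leading byte 0xE2 = 11100010 → 3-byte char #8 = E2 9A 9B.
Offset 27: leading byte 0xE6 = 11100110 → 3-byte char #9 = E6 95 91.
Leading byte 0xE6 = 11100110 matches 1110xxxx → 3-byte sequence.
Byte 1: 0xE6 = 11100110, payload 0110 (4 bits).
Byte 2: 0x95 = 10010101 (10xxxxxx ✓), payload 010101.
Byte 3: 0x91 = 10010001 (10xxxxxx ✓), payload 010001.
Concatenate: 0110010101010001 = 0x6551 (16 bits → U+6551).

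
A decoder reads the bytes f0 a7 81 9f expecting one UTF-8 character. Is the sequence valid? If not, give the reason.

valid

Leading byte 0xF0 = 11110000 → 4-byte form.
Continuation bytes 0xA7=10100111, 0x81=10000001, 0x9F=10011111 all match 10xxxxxx.
Decoded value 0x2705F is ≥ 0x10000 (shortest form) and not a surrogate.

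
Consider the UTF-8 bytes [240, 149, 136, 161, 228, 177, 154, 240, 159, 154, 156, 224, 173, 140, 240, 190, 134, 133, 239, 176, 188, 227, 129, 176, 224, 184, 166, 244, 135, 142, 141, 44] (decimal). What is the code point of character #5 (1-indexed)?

Offset 0: leading byte 0xF0 = 11110000 → 4-byte char #1 = F0 95 88 A1.
Offset 4: leading byte 0xE4 = 11100100 → 3-byte char #2 = E4 B1 9A.
Offset 7: leading byte 0xF0 = 11110000 → 4-byte char #3 = F0 9F 9A 9C.
Offset 11: leading byte 0xE0 = 11100000 → 3-byte char #4 = E0 AD 8C.
Offset 14: leading byte 0xF0 = 11110000 → 4-byte char #5 = F0 BE 86 85.
Leading byte 0xF0 = 11110000 matches 11110xxx → 4-byte sequence.
Byte 1: 0xF0 = 11110000, payload 000 (3 bits).
Byte 2: 0xBE = 10111110 (10xxxxxx ✓), payload 111110.
Byte 3: 0x86 = 10000110 (10xxxxxx ✓), payload 000110.
Byte 4: 0x85 = 10000101 (10xxxxxx ✓), payload 000101.
Concatenate: 000111110000110000101 = 0x3E185 (21 bits → U+3E185).

U+3E185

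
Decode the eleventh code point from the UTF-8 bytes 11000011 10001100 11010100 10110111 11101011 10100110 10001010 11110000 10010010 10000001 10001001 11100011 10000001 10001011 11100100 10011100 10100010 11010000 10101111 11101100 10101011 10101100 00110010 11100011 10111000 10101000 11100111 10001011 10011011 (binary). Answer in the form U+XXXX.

U+72DB

Offset 0: leading byte 0xC3 = 11000011 → 2-byte char #1 = C3 8C.
Offset 2: leading byte 0xD4 = 11010100 → 2-byte char #2 = D4 B7.
Offset 4: leading byte 0xEB = 11101011 → 3-byte char #3 = EB A6 8A.
Offset 7: leading byte 0xF0 = 11110000 → 4-byte char #4 = F0 92 81 89.
Offset 11: leading byte 0xE3 = 11100011 → 3-byte char #5 = E3 81 8B.
Offset 14: leading byte 0xE4 = 11100100 → 3-byte char #6 = E4 9C A2.
Offset 17: leading byte 0xD0 = 11010000 → 2-byte char #7 = D0 AF.
Offset 19: leading byte 0xEC = 11101100 → 3-byte char #8 = EC AB AC.
Offset 22: leading byte 0x32 = 00110010 → 1-byte char #9 = 32.
Offset 23: leading byte 0xE3 = 11100011 → 3-byte char #10 = E3 B8 A8.
Offset 26: leading byte 0xE7 = 11100111 → 3-byte char #11 = E7 8B 9B.
Leading byte 0xE7 = 11100111 matches 1110xxxx → 3-byte sequence.
Byte 1: 0xE7 = 11100111, payload 0111 (4 bits).
Byte 2: 0x8B = 10001011 (10xxxxxx ✓), payload 001011.
Byte 3: 0x9B = 10011011 (10xxxxxx ✓), payload 011011.
Concatenate: 0111001011011011 = 0x72DB (16 bits → U+72DB).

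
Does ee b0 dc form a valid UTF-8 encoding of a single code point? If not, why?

invalid (non-continuation byte where continuation expected)

Leading byte 0xEE = 11101110 → 3-byte form.
Byte 3 is 0xDC = 11011100, which is not 10xxxxxx — expected a continuation byte.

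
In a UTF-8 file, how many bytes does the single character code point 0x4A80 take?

3

U+4A80 = 0x4A80. UTF-8 uses 1 byte below 0x80, 2 below 0x800, 3 below 0x10000, 4 up to 0x10FFFF. 0x4A80 is in U+0800–U+FFFF → 3 bytes.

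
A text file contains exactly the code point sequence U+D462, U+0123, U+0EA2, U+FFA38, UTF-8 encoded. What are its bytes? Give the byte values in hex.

ED 91 A2 C4 A3 E0 BA A2 F3 BF A8 B8

U+D462: 3-byte form → ED 91 A2.
U+0123: 2-byte form → C4 A3.
U+0EA2: 3-byte form → E0 BA A2.
U+FFA38: 4-byte form → F3 BF A8 B8.
Concatenated (12 bytes): ED 91 A2 C4 A3 E0 BA A2 F3 BF A8 B8.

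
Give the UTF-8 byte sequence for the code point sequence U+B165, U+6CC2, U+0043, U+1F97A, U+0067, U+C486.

U+B165: 3-byte form → EB 85 A5.
U+6CC2: 3-byte form → E6 B3 82.
U+0043: 1-byte form → 43.
U+1F97A: 4-byte form → F0 9F A5 BA.
U+0067: 1-byte form → 67.
U+C486: 3-byte form → EC 92 86.
Concatenated (15 bytes): EB 85 A5 E6 B3 82 43 F0 9F A5 BA 67 EC 92 86.

EB 85 A5 E6 B3 82 43 F0 9F A5 BA 67 EC 92 86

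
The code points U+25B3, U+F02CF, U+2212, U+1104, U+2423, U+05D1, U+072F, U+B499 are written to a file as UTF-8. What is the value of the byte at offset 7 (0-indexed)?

0xE2

U+25B3 → 3-byte form E2 96 B3 at offsets 0–2.
U+F02CF → 4-byte form F3 B0 8B 8F at offsets 3–6.
U+2212 → 3-byte form E2 88 92 at offsets 7–9.
Offset 7 falls in char 3's range; it's byte 1 of E2 88 92 = 0xE2.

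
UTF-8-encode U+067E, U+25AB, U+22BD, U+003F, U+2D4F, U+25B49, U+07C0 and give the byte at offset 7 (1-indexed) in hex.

0x8A

1-indexed offset 7 is 0-indexed offset 6.
U+067E → 2-byte form D9 BE at offsets 0–1.
U+25AB → 3-byte form E2 96 AB at offsets 2–4.
U+22BD → 3-byte form E2 8A BD at offsets 5–7.
Offset 6 falls in char 3's range; it's byte 2 of E2 8A BD = 0x8A.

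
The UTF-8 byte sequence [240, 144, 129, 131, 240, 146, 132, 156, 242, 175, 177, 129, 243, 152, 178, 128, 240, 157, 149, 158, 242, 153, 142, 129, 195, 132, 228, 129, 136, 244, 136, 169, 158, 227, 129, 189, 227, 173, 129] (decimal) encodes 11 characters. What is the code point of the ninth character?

U+108A5E

Offset 0: leading byte 0xF0 = 11110000 → 4-byte char #1 = F0 90 81 83.
Offset 4: leading byte 0xF0 = 11110000 → 4-byte char #2 = F0 92 84 9C.
Offset 8: leading byte 0xF2 = 11110010 → 4-byte char #3 = F2 AF B1 81.
Offset 12: leading byte 0xF3 = 11110011 → 4-byte char #4 = F3 98 B2 80.
Offset 16: leading byte 0xF0 = 11110000 → 4-byte char #5 = F0 9D 95 9E.
Offset 20: leading byte 0xF2 = 11110010 → 4-byte char #6 = F2 99 8E 81.
Offset 24: leading byte 0xC3 = 11000011 → 2-byte char #7 = C3 84.
Offset 26: leading byte 0xE4 = 11100100 → 3-byte char #8 = E4 81 88.
Offset 29: leading byte 0xF4 = 11110100 → 4-byte char #9 = F4 88 A9 9E.
Leading byte 0xF4 = 11110100 matches 11110xxx → 4-byte sequence.
Byte 1: 0xF4 = 11110100, payload 100 (3 bits).
Byte 2: 0x88 = 10001000 (10xxxxxx ✓), payload 001000.
Byte 3: 0xA9 = 10101001 (10xxxxxx ✓), payload 101001.
Byte 4: 0x9E = 10011110 (10xxxxxx ✓), payload 011110.
Concatenate: 100001000101001011110 = 0x108A5E (21 bits → U+108A5E).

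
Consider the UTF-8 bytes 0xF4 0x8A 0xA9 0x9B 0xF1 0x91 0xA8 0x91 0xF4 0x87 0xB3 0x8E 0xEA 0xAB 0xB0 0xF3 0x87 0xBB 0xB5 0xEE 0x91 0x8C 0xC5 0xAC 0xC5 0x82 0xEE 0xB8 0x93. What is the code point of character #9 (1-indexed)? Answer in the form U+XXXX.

U+EE13

Offset 0: leading byte 0xF4 = 11110100 → 4-byte char #1 = F4 8A A9 9B.
Offset 4: leading byte 0xF1 = 11110001 → 4-byte char #2 = F1 91 A8 91.
Offset 8: leading byte 0xF4 = 11110100 → 4-byte char #3 = F4 87 B3 8E.
Offset 12: leading byte 0xEA = 11101010 → 3-byte char #4 = EA AB B0.
Offset 15: leading byte 0xF3 = 11110011 → 4-byte char #5 = F3 87 BB B5.
Offset 19: leading byte 0xEE = 11101110 → 3-byte char #6 = EE 91 8C.
Offset 22: leading byte 0xC5 = 11000101 → 2-byte char #7 = C5 AC.
Offset 24: leading byte 0xC5 = 11000101 → 2-byte char #8 = C5 82.
Offset 26: leading byte 0xEE = 11101110 → 3-byte char #9 = EE B8 93.
Leading byte 0xEE = 11101110 matches 1110xxxx → 3-byte sequence.
Byte 1: 0xEE = 11101110, payload 1110 (4 bits).
Byte 2: 0xB8 = 10111000 (10xxxxxx ✓), payload 111000.
Byte 3: 0x93 = 10010011 (10xxxxxx ✓), payload 010011.
Concatenate: 1110111000010011 = 0xEE13 (16 bits → U+EE13).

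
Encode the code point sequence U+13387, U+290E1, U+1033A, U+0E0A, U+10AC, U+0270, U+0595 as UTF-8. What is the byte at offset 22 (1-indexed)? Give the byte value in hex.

1-indexed offset 22 is 0-indexed offset 21.
U+13387 → 4-byte form F0 93 8E 87 at offsets 0–3.
U+290E1 → 4-byte form F0 A9 83 A1 at offsets 4–7.
U+1033A → 4-byte form F0 90 8C BA at offsets 8–11.
U+0E0A → 3-byte form E0 B8 8A at offsets 12–14.
U+10AC → 3-byte form E1 82 AC at offsets 15–17.
U+0270 → 2-byte form C9 B0 at offsets 18–19.
U+0595 → 2-byte form D6 95 at offsets 20–21.
Offset 21 falls in char 7's range; it's byte 2 of D6 95 = 0x95.

0x95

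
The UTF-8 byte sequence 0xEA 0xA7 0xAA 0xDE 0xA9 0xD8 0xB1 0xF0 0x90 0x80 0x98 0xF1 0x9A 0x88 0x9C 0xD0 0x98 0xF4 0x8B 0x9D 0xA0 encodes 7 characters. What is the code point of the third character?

U+0631

Offset 0: leading byte 0xEA = 11101010 → 3-byte char #1 = EA A7 AA.
Offset 3: leading byte 0xDE = 11011110 → 2-byte char #2 = DE A9.
Offset 5: leading byte 0xD8 = 11011000 → 2-byte char #3 = D8 B1.
Leading byte 0xD8 = 11011000 matches 110xxxxx → 2-byte sequence.
Byte 1: 0xD8 = 11011000, payload 11000 (5 bits).
Byte 2: 0xB1 = 10110001 (10xxxxxx ✓), payload 110001.
Concatenate: 11000110001 = 0x631 (11 bits → U+0631).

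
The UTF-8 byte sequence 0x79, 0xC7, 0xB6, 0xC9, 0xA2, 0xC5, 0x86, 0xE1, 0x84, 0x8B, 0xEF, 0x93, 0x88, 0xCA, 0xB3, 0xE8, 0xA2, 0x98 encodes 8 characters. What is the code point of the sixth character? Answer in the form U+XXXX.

U+F4C8

Offset 0: leading byte 0x79 = 01111001 → 1-byte char #1 = 79.
Offset 1: leading byte 0xC7 = 11000111 → 2-byte char #2 = C7 B6.
Offset 3: leading byte 0xC9 = 11001001 → 2-byte char #3 = C9 A2.
Offset 5: leading byte 0xC5 = 11000101 → 2-byte char #4 = C5 86.
Offset 7: leading byte 0xE1 = 11100001 → 3-byte char #5 = E1 84 8B.
Offset 10: leading byte 0xEF = 11101111 → 3-byte char #6 = EF 93 88.
Leading byte 0xEF = 11101111 matches 1110xxxx → 3-byte sequence.
Byte 1: 0xEF = 11101111, payload 1111 (4 bits).
Byte 2: 0x93 = 10010011 (10xxxxxx ✓), payload 010011.
Byte 3: 0x88 = 10001000 (10xxxxxx ✓), payload 001000.
Concatenate: 1111010011001000 = 0xF4C8 (16 bits → U+F4C8).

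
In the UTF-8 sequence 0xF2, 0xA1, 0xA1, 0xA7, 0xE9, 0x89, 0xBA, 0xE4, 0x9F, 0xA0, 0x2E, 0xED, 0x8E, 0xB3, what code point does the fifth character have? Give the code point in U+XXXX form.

U+D3B3

Offset 0: leading byte 0xF2 = 11110010 → 4-byte char #1 = F2 A1 A1 A7.
Offset 4: leading byte 0xE9 = 11101001 → 3-byte char #2 = E9 89 BA.
Offset 7: leading byte 0xE4 = 11100100 → 3-byte char #3 = E4 9F A0.
Offset 10: leading byte 0x2E = 00101110 → 1-byte char #4 = 2E.
Offset 11: leading byte 0xED = 11101101 → 3-byte char #5 = ED 8E B3.
Leading byte 0xED = 11101101 matches 1110xxxx → 3-byte sequence.
Byte 1: 0xED = 11101101, payload 1101 (4 bits).
Byte 2: 0x8E = 10001110 (10xxxxxx ✓), payload 001110.
Byte 3: 0xB3 = 10110011 (10xxxxxx ✓), payload 110011.
Concatenate: 1101001110110011 = 0xD3B3 (16 bits → U+D3B3).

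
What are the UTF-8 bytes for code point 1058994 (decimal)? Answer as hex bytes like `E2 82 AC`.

U+1028B2 = 0x1028B2 = 1058994 decimal. In range U+10000–U+10FFFF → 4-byte form: 11110xxx 10xxxxxx 10xxxxxx 10xxxxxx.
Binary (21 bits): 100000010100010110010.
Split 3+6+6+6: 100 | 000010 | 100010 | 110010.
Byte 1: 11110100 = 0xF4.
Byte 2: 10000010 = 0x82.
Byte 3: 10100010 = 0xA2.
Byte 4: 10110010 = 0xB2.

F4 82 A2 B2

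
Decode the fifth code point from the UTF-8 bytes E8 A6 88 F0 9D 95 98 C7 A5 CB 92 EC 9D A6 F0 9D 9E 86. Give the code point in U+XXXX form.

U+C766

Offset 0: leading byte 0xE8 = 11101000 → 3-byte char #1 = E8 A6 88.
Offset 3: leading byte 0xF0 = 11110000 → 4-byte char #2 = F0 9D 95 98.
Offset 7: leading byte 0xC7 = 11000111 → 2-byte char #3 = C7 A5.
Offset 9: leading byte 0xCB = 11001011 → 2-byte char #4 = CB 92.
Offset 11: leading byte 0xEC = 11101100 → 3-byte char #5 = EC 9D A6.
Leading byte 0xEC = 11101100 matches 1110xxxx → 3-byte sequence.
Byte 1: 0xEC = 11101100, payload 1100 (4 bits).
Byte 2: 0x9D = 10011101 (10xxxxxx ✓), payload 011101.
Byte 3: 0xA6 = 10100110 (10xxxxxx ✓), payload 100110.
Concatenate: 1100011101100110 = 0xC766 (16 bits → U+C766).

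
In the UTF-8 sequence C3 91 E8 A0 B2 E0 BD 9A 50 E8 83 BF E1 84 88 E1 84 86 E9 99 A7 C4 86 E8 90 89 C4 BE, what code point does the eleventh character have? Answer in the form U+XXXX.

U+013E

Offset 0: leading byte 0xC3 = 11000011 → 2-byte char #1 = C3 91.
Offset 2: leading byte 0xE8 = 11101000 → 3-byte char #2 = E8 A0 B2.
Offset 5: leading byte 0xE0 = 11100000 → 3-byte char #3 = E0 BD 9A.
Offset 8: leading byte 0x50 = 01010000 → 1-byte char #4 = 50.
Offset 9: leading byte 0xE8 = 11101000 → 3-byte char #5 = E8 83 BF.
Offset 12: leading byte 0xE1 = 11100001 → 3-byte char #6 = E1 84 88.
Offset 15: leading byte 0xE1 = 11100001 → 3-byte char #7 = E1 84 86.
Offset 18: leading byte 0xE9 = 11101001 → 3-byte char #8 = E9 99 A7.
Offset 21: leading byte 0xC4 = 11000100 → 2-byte char #9 = C4 86.
Offset 23: leading byte 0xE8 = 11101000 → 3-byte char #10 = E8 90 89.
Offset 26: leading byte 0xC4 = 11000100 → 2-byte char #11 = C4 BE.
Leading byte 0xC4 = 11000100 matches 110xxxxx → 2-byte sequence.
Byte 1: 0xC4 = 11000100, payload 00100 (5 bits).
Byte 2: 0xBE = 10111110 (10xxxxxx ✓), payload 111110.
Concatenate: 00100111110 = 0x13E (11 bits → U+013E).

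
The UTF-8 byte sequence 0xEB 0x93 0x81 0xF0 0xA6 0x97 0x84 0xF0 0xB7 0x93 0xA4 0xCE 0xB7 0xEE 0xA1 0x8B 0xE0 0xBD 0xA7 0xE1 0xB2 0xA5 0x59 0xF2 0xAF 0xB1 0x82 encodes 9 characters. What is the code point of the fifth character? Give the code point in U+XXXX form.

Offset 0: leading byte 0xEB = 11101011 → 3-byte char #1 = EB 93 81.
Offset 3: leading byte 0xF0 = 11110000 → 4-byte char #2 = F0 A6 97 84.
Offset 7: leading byte 0xF0 = 11110000 → 4-byte char #3 = F0 B7 93 A4.
Offset 11: leading byte 0xCE = 11001110 → 2-byte char #4 = CE B7.
Offset 13: leading byte 0xEE = 11101110 → 3-byte char #5 = EE A1 8B.
Leading byte 0xEE = 11101110 matches 1110xxxx → 3-byte sequence.
Byte 1: 0xEE = 11101110, payload 1110 (4 bits).
Byte 2: 0xA1 = 10100001 (10xxxxxx ✓), payload 100001.
Byte 3: 0x8B = 10001011 (10xxxxxx ✓), payload 001011.
Concatenate: 1110100001001011 = 0xE84B (16 bits → U+E84B).

U+E84B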